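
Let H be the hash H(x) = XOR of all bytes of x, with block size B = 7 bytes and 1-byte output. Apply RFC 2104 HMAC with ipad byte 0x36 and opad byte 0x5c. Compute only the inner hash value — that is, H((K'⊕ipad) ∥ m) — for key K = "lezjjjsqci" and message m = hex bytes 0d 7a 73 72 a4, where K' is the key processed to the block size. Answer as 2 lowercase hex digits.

f5

Key "lezjjjsqci" = 6c 65 7a 6a 6a 6a 73 71 63 69 is 10 bytes > B = 7, so hash it first: H(key) = 11, then zero-pad to 7 bytes: K' = 11 00 00 00 00 00 00.
K' ⊕ ipad = 27 36 36 36 36 36 36.
Inner input = 27 36 36 36 36 36 36 ∥ 0d 7a 73 72 a4.
Inner hash: XOR 27⊕36⊕36⊕36⊕36⊕36⊕36⊕0d⊕7a⊕73⊕72⊕a4 = f5.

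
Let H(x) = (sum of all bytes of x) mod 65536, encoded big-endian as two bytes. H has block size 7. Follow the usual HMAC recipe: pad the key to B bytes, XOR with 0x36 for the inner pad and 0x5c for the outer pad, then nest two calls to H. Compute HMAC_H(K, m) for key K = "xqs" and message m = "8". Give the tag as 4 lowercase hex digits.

02db

Key "xqs" = 78 71 73 is 3 bytes ≤ B = 7; zero-pad to 7 bytes: K' = 78 71 73 00 00 00 00.
K' ⊕ ipad = 4e 47 45 36 36 36 36.  K' ⊕ opad = 24 2d 2f 5c 5c 5c 5c.
Inner input = (K'⊕ipad) ∥ m = 4e 47 45 36 36 36 36 ∥ 38.
Inner hash: sum = 78+71+69+54+54+54+54+56 = 490 → 01 ea.
Outer input = (K'⊕opad) ∥ inner = 24 2d 2f 5c 5c 5c 5c ∥ 01 ea.
Outer hash (tag): sum = 36+45+47+92+92+92+92+1+234 = 731 → 02 db.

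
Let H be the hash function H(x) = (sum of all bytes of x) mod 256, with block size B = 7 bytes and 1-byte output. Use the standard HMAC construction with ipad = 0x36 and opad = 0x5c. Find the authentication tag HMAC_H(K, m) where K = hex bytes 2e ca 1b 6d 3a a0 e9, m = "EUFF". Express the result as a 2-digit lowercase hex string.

da

Key hex bytes 2e ca 1b 6d 3a a0 e9 is exactly B = 7 bytes: K' = 2e ca 1b 6d 3a a0 e9.
K' ⊕ ipad = 18 fc 2d 5b 0c 96 df.  K' ⊕ opad = 72 96 47 31 66 fc b5.
Inner input = (K'⊕ipad) ∥ m = 18 fc 2d 5b 0c 96 df ∥ 45 55 46 46.
Inner hash: sum = 24+252+45+91+12+150+223+69+85+70+70 = 1091; mod 256 = 67 → 43.
Outer input = (K'⊕opad) ∥ inner = 72 96 47 31 66 fc b5 ∥ 43.
Outer hash (tag): sum = 114+150+71+49+102+252+181+67 = 986; mod 256 = 218 → da.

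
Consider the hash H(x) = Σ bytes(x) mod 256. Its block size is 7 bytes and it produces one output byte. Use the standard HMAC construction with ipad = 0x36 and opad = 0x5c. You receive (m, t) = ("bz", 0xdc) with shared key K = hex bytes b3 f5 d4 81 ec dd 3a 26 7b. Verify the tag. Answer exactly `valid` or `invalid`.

valid

Key hex bytes b3 f5 d4 81 ec dd 3a 26 7b is 9 bytes > B = 7, so hash it first: H(key) = a1, then zero-pad to 7 bytes: K' = a1 00 00 00 00 00 00.
K' ⊕ ipad = 97 36 36 36 36 36 36; K' ⊕ opad = fd 5c 5c 5c 5c 5c 5c.
Inner hash: sum = 151+54+54+54+54+54+54+98+122 = 695; mod 256 = 183 → b7.
Outer hash (recomputed tag): sum = 253+92+92+92+92+92+92+183 = 988; mod 256 = 220 → dc.
Recomputed tag = dc; claimed = dc → match.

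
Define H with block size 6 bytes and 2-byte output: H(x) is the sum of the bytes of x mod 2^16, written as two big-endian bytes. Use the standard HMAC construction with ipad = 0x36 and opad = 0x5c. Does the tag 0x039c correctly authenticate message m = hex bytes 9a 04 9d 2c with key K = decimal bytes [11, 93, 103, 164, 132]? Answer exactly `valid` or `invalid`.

Key decimal bytes [11, 93, 103, 164, 132] = 0b 5d 67 a4 84 is 5 bytes ≤ B = 6; zero-pad to 6 bytes: K' = 0b 5d 67 a4 84 00.
K' ⊕ ipad = 3d 6b 51 92 b2 36; K' ⊕ opad = 57 01 3b f8 d8 5c.
Inner hash: sum = 61+107+81+146+178+54+154+4+157+44 = 986 → 03 da.
Outer hash (recomputed tag): sum = 87+1+59+248+216+92+3+218 = 924 → 03 9c.
Recomputed tag = 039c; claimed = 039c → match.

valid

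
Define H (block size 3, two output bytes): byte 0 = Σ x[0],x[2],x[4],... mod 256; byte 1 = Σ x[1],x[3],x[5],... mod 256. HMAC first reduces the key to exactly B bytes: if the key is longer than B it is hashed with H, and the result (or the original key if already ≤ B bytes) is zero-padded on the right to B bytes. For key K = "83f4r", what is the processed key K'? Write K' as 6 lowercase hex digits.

106700

|K| = 5 > B = 3, so first hash the key.
H(K): even-index sum = 272 mod 256 = 16; odd-index sum = 103 mod 256 = 103 → 10 67.
Zero-pad H(K) = 10 67 to 3 bytes: K' = 10 67 00.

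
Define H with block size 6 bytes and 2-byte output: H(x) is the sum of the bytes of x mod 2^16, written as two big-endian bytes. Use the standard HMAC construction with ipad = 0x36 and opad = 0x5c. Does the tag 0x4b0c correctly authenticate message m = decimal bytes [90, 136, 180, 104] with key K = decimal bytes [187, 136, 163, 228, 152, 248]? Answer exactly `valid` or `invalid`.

invalid

Key decimal bytes [187, 136, 163, 228, 152, 248] = bb 88 a3 e4 98 f8 is exactly B = 6 bytes: K' = bb 88 a3 e4 98 f8.
K' ⊕ ipad = 8d be 95 d2 ae ce; K' ⊕ opad = e7 d4 ff b8 c4 a4.
Inner hash: sum = 141+190+149+210+174+206+90+136+180+104 = 1580 → 06 2c.
Outer hash (recomputed tag): sum = 231+212+255+184+196+164+6+44 = 1292 → 05 0c.
Recomputed tag = 050c; claimed = 4b0c → mismatch.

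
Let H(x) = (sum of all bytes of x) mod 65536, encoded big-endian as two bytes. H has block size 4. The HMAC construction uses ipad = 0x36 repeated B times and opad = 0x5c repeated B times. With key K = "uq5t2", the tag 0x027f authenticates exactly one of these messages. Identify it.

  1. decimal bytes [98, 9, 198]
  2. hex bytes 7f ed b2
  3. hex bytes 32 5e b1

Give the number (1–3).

Key "uq5t2" = 75 71 35 74 32 is 5 bytes > B = 4, so hash it first: H(key) = 01 c1, then zero-pad to 4 bytes: K' = 01 c1 00 00.
K' ⊕ ipad = 37 f7 36 36; K' ⊕ opad = 5d 9d 5c 5c.
m1: inner = H(37 f7 36 36 62 09 c6) = 02 cb; tag = H(5d 9d 5c 5c 02 cb) = 027f ← matches
m2: inner = H(37 f7 36 36 7f ed b2) = 03 b8; tag = H(5d 9d 5c 5c 03 b8) = 026d
m3: inner = H(37 f7 36 36 32 5e b1) = 02 db; tag = H(5d 9d 5c 5c 02 db) = 028f

1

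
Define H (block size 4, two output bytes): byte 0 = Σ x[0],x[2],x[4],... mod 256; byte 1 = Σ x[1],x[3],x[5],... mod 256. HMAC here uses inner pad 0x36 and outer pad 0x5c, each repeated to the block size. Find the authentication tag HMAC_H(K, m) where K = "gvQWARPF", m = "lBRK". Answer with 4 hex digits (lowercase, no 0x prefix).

Key "gvQWARPF" = 67 76 51 57 41 52 50 46 is 8 bytes > B = 4, so hash it first: H(key) = 49 65, then zero-pad to 4 bytes: K' = 49 65 00 00.
K' ⊕ ipad = 7f 53 36 36.  K' ⊕ opad = 15 39 5c 5c.
Inner input = (K'⊕ipad) ∥ m = 7f 53 36 36 ∥ 6c 42 52 4b.
Inner hash: even-index sum = 371 mod 256 = 115; odd-index sum = 278 mod 256 = 22 → 73 16.
Outer input = (K'⊕opad) ∥ inner = 15 39 5c 5c ∥ 73 16.
Outer hash (tag): even-index sum = 228 mod 256 = 228; odd-index sum = 171 mod 256 = 171 → e4 ab.

e4ab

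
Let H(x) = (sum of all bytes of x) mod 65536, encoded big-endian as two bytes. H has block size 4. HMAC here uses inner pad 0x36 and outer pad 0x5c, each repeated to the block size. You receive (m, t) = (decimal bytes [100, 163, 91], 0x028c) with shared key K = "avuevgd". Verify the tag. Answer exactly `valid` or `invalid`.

Key "avuevgd" = 61 76 75 65 76 67 64 is 7 bytes > B = 4, so hash it first: H(key) = 02 f2, then zero-pad to 4 bytes: K' = 02 f2 00 00.
K' ⊕ ipad = 34 c4 36 36; K' ⊕ opad = 5e ae 5c 5c.
Inner hash: sum = 52+196+54+54+100+163+91 = 710 → 02 c6.
Outer hash (recomputed tag): sum = 94+174+92+92+2+198 = 652 → 02 8c.
Recomputed tag = 028c; claimed = 028c → match.

valid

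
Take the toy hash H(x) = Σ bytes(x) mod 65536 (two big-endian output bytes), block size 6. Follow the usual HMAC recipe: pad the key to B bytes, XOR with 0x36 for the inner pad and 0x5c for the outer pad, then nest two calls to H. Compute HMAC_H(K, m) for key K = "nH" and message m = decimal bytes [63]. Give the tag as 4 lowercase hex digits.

02a4

Key "nH" = 6e 48 is 2 bytes ≤ B = 6; zero-pad to 6 bytes: K' = 6e 48 00 00 00 00.
K' ⊕ ipad = 58 7e 36 36 36 36.  K' ⊕ opad = 32 14 5c 5c 5c 5c.
Inner input = (K'⊕ipad) ∥ m = 58 7e 36 36 36 36 ∥ 3f.
Inner hash: sum = 88+126+54+54+54+54+63 = 493 → 01 ed.
Outer input = (K'⊕opad) ∥ inner = 32 14 5c 5c 5c 5c ∥ 01 ed.
Outer hash (tag): sum = 50+20+92+92+92+92+1+237 = 676 → 02 a4.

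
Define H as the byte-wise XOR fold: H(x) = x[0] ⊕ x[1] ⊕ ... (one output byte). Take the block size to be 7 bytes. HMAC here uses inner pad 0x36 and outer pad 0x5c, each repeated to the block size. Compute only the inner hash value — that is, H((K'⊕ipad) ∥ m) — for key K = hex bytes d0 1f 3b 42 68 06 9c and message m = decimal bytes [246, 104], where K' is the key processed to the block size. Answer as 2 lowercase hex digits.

Key hex bytes d0 1f 3b 42 68 06 9c is exactly B = 7 bytes: K' = d0 1f 3b 42 68 06 9c.
K' ⊕ ipad = e6 29 0d 74 5e 30 aa.
Inner input = e6 29 0d 74 5e 30 aa ∥ f6 68.
Inner hash: XOR e6⊕29⊕0d⊕74⊕5e⊕30⊕aa⊕f6⊕68 = ec.

ec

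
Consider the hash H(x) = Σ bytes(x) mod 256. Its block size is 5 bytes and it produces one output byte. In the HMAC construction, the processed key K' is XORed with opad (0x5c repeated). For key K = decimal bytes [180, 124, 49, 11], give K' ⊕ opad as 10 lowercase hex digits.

Key decimal bytes [180, 124, 49, 11] = b4 7c 31 0b is 4 bytes ≤ B = 5; zero-pad to 5 bytes: K' = b4 7c 31 0b 00.
XOR each byte with 0x5c: b4⊕5c=e8, 7c⊕5c=20, 31⊕5c=6d, 0b⊕5c=57, 00⊕5c=5c.

e8206d575c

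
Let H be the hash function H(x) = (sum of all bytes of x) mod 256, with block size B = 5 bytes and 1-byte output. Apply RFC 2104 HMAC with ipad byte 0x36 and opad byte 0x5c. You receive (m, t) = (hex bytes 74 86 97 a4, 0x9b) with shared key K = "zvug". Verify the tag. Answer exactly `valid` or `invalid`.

Key "zvug" = 7a 76 75 67 is 4 bytes ≤ B = 5; zero-pad to 5 bytes: K' = 7a 76 75 67 00.
K' ⊕ ipad = 4c 40 43 51 36; K' ⊕ opad = 26 2a 29 3b 5c.
Inner hash: sum = 76+64+67+81+54+116+134+151+164 = 907; mod 256 = 139 → 8b.
Outer hash (recomputed tag): sum = 38+42+41+59+92+139 = 411; mod 256 = 155 → 9b.
Recomputed tag = 9b; claimed = 9b → match.

valid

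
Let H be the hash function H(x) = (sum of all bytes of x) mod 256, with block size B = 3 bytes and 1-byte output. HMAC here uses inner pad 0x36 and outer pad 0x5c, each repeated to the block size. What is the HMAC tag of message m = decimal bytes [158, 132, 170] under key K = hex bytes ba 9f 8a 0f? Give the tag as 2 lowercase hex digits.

62

Key hex bytes ba 9f 8a 0f is 4 bytes > B = 3, so hash it first: H(key) = f2, then zero-pad to 3 bytes: K' = f2 00 00.
K' ⊕ ipad = c4 36 36.  K' ⊕ opad = ae 5c 5c.
Inner input = (K'⊕ipad) ∥ m = c4 36 36 ∥ 9e 84 aa.
Inner hash: sum = 196+54+54+158+132+170 = 764; mod 256 = 252 → fc.
Outer input = (K'⊕opad) ∥ inner = ae 5c 5c ∥ fc.
Outer hash (tag): sum = 174+92+92+252 = 610; mod 256 = 98 → 62.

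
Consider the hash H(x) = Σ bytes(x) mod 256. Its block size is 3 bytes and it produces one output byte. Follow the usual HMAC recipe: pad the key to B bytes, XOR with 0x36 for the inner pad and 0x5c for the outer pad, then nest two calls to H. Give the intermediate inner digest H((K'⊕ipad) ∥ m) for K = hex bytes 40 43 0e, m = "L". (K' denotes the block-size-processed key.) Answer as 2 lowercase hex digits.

Key hex bytes 40 43 0e is exactly B = 3 bytes: K' = 40 43 0e.
K' ⊕ ipad = 76 75 38.
Inner input = 76 75 38 ∥ 4c.
Inner hash: sum = 118+117+56+76 = 367; mod 256 = 111 → 6f.

6f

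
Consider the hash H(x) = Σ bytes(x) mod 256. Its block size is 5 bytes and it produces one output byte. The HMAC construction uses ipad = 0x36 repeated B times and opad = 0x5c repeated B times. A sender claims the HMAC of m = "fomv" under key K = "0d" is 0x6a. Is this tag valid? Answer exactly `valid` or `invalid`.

Key "0d" = 30 64 is 2 bytes ≤ B = 5; zero-pad to 5 bytes: K' = 30 64 00 00 00.
K' ⊕ ipad = 06 52 36 36 36; K' ⊕ opad = 6c 38 5c 5c 5c.
Inner hash: sum = 6+82+54+54+54+102+111+109+118 = 690; mod 256 = 178 → b2.
Outer hash (recomputed tag): sum = 108+56+92+92+92+178 = 618; mod 256 = 106 → 6a.
Recomputed tag = 6a; claimed = 6a → match.

valid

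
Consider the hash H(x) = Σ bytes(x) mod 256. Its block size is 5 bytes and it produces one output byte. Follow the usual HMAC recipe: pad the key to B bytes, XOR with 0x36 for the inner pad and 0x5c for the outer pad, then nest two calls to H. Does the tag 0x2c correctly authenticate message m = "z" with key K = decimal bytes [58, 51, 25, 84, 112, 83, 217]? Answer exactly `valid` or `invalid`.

Key decimal bytes [58, 51, 25, 84, 112, 83, 217] = 3a 33 19 54 70 53 d9 is 7 bytes > B = 5, so hash it first: H(key) = 76, then zero-pad to 5 bytes: K' = 76 00 00 00 00.
K' ⊕ ipad = 40 36 36 36 36; K' ⊕ opad = 2a 5c 5c 5c 5c.
Inner hash: sum = 64+54+54+54+54+122 = 402; mod 256 = 146 → 92.
Outer hash (recomputed tag): sum = 42+92+92+92+92+146 = 556; mod 256 = 44 → 2c.
Recomputed tag = 2c; claimed = 2c → match.

valid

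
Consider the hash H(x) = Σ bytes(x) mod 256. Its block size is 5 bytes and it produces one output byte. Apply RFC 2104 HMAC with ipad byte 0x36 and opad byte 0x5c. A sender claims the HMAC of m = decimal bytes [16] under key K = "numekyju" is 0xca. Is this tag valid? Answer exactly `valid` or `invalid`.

valid

Key "numekyju" = 6e 75 6d 65 6b 79 6a 75 is 8 bytes > B = 5, so hash it first: H(key) = 78, then zero-pad to 5 bytes: K' = 78 00 00 00 00.
K' ⊕ ipad = 4e 36 36 36 36; K' ⊕ opad = 24 5c 5c 5c 5c.
Inner hash: sum = 78+54+54+54+54+16 = 310; mod 256 = 54 → 36.
Outer hash (recomputed tag): sum = 36+92+92+92+92+54 = 458; mod 256 = 202 → ca.
Recomputed tag = ca; claimed = ca → match.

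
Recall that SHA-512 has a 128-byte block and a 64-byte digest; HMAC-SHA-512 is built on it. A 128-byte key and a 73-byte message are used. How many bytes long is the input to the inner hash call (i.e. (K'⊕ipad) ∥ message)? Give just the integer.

201

Key is 128 ≤ 128 bytes, zero-padded: |K'| = 128.
Inner input = (K'⊕ipad) ∥ m → 128 + 73 = 201 bytes.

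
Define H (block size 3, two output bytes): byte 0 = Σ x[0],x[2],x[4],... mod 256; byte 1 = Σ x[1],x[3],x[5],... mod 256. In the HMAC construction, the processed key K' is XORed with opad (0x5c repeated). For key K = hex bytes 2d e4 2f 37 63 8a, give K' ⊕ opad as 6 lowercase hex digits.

e3f95c

Key hex bytes 2d e4 2f 37 63 8a is 6 bytes > B = 3, so hash it first: H(key) = bf a5, then zero-pad to 3 bytes: K' = bf a5 00.
XOR each byte with 0x5c: bf⊕5c=e3, a5⊕5c=f9, 00⊕5c=5c.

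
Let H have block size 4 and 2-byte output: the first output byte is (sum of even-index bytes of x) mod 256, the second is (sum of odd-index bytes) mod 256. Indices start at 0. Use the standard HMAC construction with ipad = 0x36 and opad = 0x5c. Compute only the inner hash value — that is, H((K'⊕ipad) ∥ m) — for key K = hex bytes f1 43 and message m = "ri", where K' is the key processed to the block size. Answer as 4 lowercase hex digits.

Key hex bytes f1 43 is 2 bytes ≤ B = 4; zero-pad to 4 bytes: K' = f1 43 00 00.
K' ⊕ ipad = c7 75 36 36.
Inner input = c7 75 36 36 ∥ 72 69.
Inner hash: even-index sum = 367 mod 256 = 111; odd-index sum = 276 mod 256 = 20 → 6f 14.

6f14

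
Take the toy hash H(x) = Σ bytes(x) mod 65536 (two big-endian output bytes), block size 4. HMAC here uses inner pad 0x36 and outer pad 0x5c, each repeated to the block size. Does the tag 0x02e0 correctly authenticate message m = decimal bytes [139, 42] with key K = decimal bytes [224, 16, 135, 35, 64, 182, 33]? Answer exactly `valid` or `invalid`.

Key decimal bytes [224, 16, 135, 35, 64, 182, 33] = e0 10 87 23 40 b6 21 is 7 bytes > B = 4, so hash it first: H(key) = 02 b1, then zero-pad to 4 bytes: K' = 02 b1 00 00.
K' ⊕ ipad = 34 87 36 36; K' ⊕ opad = 5e ed 5c 5c.
Inner hash: sum = 52+135+54+54+139+42 = 476 → 01 dc.
Outer hash (recomputed tag): sum = 94+237+92+92+1+220 = 736 → 02 e0.
Recomputed tag = 02e0; claimed = 02e0 → match.

valid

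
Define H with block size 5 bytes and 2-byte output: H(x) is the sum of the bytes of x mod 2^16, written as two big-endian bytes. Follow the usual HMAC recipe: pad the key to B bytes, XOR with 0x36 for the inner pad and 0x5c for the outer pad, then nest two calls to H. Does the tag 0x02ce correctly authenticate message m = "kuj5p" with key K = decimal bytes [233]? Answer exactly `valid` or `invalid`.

valid

Key decimal bytes [233] = e9 is 1 byte ≤ B = 5; zero-pad to 5 bytes: K' = e9 00 00 00 00.
K' ⊕ ipad = df 36 36 36 36; K' ⊕ opad = b5 5c 5c 5c 5c.
Inner hash: sum = 223+54+54+54+54+107+117+106+53+112 = 934 → 03 a6.
Outer hash (recomputed tag): sum = 181+92+92+92+92+3+166 = 718 → 02 ce.
Recomputed tag = 02ce; claimed = 02ce → match.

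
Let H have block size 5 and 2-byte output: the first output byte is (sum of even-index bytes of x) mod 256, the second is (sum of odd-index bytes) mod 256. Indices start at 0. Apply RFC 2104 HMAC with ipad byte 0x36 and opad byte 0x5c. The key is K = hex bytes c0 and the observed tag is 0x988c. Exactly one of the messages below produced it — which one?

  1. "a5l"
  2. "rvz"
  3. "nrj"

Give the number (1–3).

Key hex bytes c0 is 1 byte ≤ B = 5; zero-pad to 5 bytes: K' = c0 00 00 00 00.
K' ⊕ ipad = f6 36 36 36 36; K' ⊕ opad = 9c 5c 5c 5c 5c.
m1: inner = H(f6 36 36 36 36 61 35 6c) = 97 39; tag = H(9c 5c 5c 5c 5c 97 39) = 8d4f
m2: inner = H(f6 36 36 36 36 72 76 7a) = d8 58; tag = H(9c 5c 5c 5c 5c d8 58) = ac90
m3: inner = H(f6 36 36 36 36 6e 72 6a) = d4 44; tag = H(9c 5c 5c 5c 5c d4 44) = 988c ← matches

3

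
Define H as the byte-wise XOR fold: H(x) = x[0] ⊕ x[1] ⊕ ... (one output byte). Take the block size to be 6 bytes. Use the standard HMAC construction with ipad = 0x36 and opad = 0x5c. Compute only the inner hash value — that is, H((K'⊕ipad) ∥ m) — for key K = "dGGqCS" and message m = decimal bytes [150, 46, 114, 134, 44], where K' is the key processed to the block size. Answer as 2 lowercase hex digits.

Key "dGGqCS" = 64 47 47 71 43 53 is exactly B = 6 bytes: K' = 64 47 47 71 43 53.
K' ⊕ ipad = 52 71 71 47 75 65.
Inner input = 52 71 71 47 75 65 ∥ 96 2e 72 86 2c.
Inner hash: XOR 52⊕71⊕71⊕47⊕75⊕65⊕96⊕2e⊕72⊕86⊕2c = 65.

65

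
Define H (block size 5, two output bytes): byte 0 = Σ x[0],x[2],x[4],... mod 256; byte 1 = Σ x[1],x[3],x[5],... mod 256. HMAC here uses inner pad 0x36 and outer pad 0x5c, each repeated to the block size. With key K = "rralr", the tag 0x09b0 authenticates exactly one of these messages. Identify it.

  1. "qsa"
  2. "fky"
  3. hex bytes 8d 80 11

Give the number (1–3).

Key "rralr" = 72 72 61 6c 72 is exactly B = 5 bytes: K' = 72 72 61 6c 72.
K' ⊕ ipad = 44 44 57 5a 44; K' ⊕ opad = 2e 2e 3d 30 2e.
m1: inner = H(44 44 57 5a 44 71 73 61) = 52 70; tag = H(2e 2e 3d 30 2e 52 70) = 09b0 ← matches
m2: inner = H(44 44 57 5a 44 66 6b 79) = 4a 7d; tag = H(2e 2e 3d 30 2e 4a 7d) = 16a8
m3: inner = H(44 44 57 5a 44 8d 80 11) = 5f 3c; tag = H(2e 2e 3d 30 2e 5f 3c) = d5bd

1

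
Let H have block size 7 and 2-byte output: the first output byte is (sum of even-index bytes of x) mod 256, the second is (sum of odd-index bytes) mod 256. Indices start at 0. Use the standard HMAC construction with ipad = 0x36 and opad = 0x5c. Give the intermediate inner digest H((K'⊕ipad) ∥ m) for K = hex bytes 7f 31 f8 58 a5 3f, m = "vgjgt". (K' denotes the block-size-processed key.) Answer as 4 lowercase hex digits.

Key hex bytes 7f 31 f8 58 a5 3f is 6 bytes ≤ B = 7; zero-pad to 7 bytes: K' = 7f 31 f8 58 a5 3f 00.
K' ⊕ ipad = 49 07 ce 6e 93 09 36.
Inner input = 49 07 ce 6e 93 09 36 ∥ 76 67 6a 67 74.
Inner hash: even-index sum = 686 mod 256 = 174; odd-index sum = 466 mod 256 = 210 → ae d2.

aed2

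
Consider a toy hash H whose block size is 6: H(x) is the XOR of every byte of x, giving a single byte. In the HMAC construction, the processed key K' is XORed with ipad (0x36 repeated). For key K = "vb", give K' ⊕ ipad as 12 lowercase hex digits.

405436363636

Key "vb" = 76 62 is 2 bytes ≤ B = 6; zero-pad to 6 bytes: K' = 76 62 00 00 00 00.
XOR each byte with 0x36: 76⊕36=40, 62⊕36=54, 00⊕36=36, 00⊕36=36, 00⊕36=36, 00⊕36=36.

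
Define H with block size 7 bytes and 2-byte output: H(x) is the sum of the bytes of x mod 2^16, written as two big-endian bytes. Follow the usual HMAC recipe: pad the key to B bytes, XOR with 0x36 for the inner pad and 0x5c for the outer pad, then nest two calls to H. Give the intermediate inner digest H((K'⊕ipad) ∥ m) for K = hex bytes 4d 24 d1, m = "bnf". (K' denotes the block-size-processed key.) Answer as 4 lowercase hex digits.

Key hex bytes 4d 24 d1 is 3 bytes ≤ B = 7; zero-pad to 7 bytes: K' = 4d 24 d1 00 00 00 00.
K' ⊕ ipad = 7b 12 e7 36 36 36 36.
Inner input = 7b 12 e7 36 36 36 36 ∥ 62 6e 66.
Inner hash: sum = 123+18+231+54+54+54+54+98+110+102 = 898 → 03 82.

0382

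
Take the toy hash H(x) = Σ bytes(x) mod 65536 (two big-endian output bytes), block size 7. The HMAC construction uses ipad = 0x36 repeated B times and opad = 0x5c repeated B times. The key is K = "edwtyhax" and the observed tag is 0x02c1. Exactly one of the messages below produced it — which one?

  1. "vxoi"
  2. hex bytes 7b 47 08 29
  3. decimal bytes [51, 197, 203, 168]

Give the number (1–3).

1

Key "edwtyhax" = 65 64 77 74 79 68 61 78 is 8 bytes > B = 7, so hash it first: H(key) = 03 6e, then zero-pad to 7 bytes: K' = 03 6e 00 00 00 00 00.
K' ⊕ ipad = 35 58 36 36 36 36 36; K' ⊕ opad = 5f 32 5c 5c 5c 5c 5c.
m1: inner = H(35 58 36 36 36 36 36 76 78 6f 69) = 03 61; tag = H(5f 32 5c 5c 5c 5c 5c 03 61) = 02c1 ← matches
m2: inner = H(35 58 36 36 36 36 36 7b 47 08 29) = 02 8e; tag = H(5f 32 5c 5c 5c 5c 5c 02 8e) = 02ed
m3: inner = H(35 58 36 36 36 36 36 33 c5 cb a8) = 04 06; tag = H(5f 32 5c 5c 5c 5c 5c 04 06) = 0267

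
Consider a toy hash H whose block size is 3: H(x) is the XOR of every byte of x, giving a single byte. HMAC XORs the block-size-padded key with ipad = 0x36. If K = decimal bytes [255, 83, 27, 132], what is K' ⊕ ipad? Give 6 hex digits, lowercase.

053636

Key decimal bytes [255, 83, 27, 132] = ff 53 1b 84 is 4 bytes > B = 3, so hash it first: H(key) = 33, then zero-pad to 3 bytes: K' = 33 00 00.
XOR each byte with 0x36: 33⊕36=05, 00⊕36=36, 00⊕36=36.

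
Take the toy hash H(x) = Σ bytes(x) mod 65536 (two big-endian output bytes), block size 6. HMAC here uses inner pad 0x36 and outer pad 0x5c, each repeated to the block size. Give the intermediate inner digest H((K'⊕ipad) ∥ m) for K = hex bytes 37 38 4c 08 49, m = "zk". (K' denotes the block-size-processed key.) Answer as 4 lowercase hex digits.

0261

Key hex bytes 37 38 4c 08 49 is 5 bytes ≤ B = 6; zero-pad to 6 bytes: K' = 37 38 4c 08 49 00.
K' ⊕ ipad = 01 0e 7a 3e 7f 36.
Inner input = 01 0e 7a 3e 7f 36 ∥ 7a 6b.
Inner hash: sum = 1+14+122+62+127+54+122+107 = 609 → 02 61.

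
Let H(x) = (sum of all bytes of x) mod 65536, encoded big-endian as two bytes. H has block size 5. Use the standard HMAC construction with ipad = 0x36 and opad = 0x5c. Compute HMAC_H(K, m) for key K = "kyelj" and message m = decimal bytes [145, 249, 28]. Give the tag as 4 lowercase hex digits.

Key "kyelj" = 6b 79 65 6c 6a is exactly B = 5 bytes: K' = 6b 79 65 6c 6a.
K' ⊕ ipad = 5d 4f 53 5a 5c.  K' ⊕ opad = 37 25 39 30 36.
Inner input = (K'⊕ipad) ∥ m = 5d 4f 53 5a 5c ∥ 91 f9 1c.
Inner hash: sum = 93+79+83+90+92+145+249+28 = 859 → 03 5b.
Outer input = (K'⊕opad) ∥ inner = 37 25 39 30 36 ∥ 03 5b.
Outer hash (tag): sum = 55+37+57+48+54+3+91 = 345 → 01 59.

0159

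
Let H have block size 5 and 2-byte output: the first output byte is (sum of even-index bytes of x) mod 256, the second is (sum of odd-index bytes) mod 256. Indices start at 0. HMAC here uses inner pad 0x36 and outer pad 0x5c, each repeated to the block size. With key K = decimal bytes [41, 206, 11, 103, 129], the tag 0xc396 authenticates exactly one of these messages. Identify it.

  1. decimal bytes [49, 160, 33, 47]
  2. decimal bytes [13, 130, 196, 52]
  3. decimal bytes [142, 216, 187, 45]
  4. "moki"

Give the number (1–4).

2

Key decimal bytes [41, 206, 11, 103, 129] = 29 ce 0b 67 81 is exactly B = 5 bytes: K' = 29 ce 0b 67 81.
K' ⊕ ipad = 1f f8 3d 51 b7; K' ⊕ opad = 75 92 57 3b dd.
m1: inner = H(1f f8 3d 51 b7 31 a0 21 2f) = e2 9b; tag = H(75 92 57 3b dd e2 9b) = 44af
m2: inner = H(1f f8 3d 51 b7 0d 82 c4 34) = c9 1a; tag = H(75 92 57 3b dd c9 1a) = c396 ← matches
m3: inner = H(1f f8 3d 51 b7 8e d8 bb 2d) = 18 92; tag = H(75 92 57 3b dd 18 92) = 3be5
m4: inner = H(1f f8 3d 51 b7 6d 6f 6b 69) = eb 21; tag = H(75 92 57 3b dd eb 21) = cab8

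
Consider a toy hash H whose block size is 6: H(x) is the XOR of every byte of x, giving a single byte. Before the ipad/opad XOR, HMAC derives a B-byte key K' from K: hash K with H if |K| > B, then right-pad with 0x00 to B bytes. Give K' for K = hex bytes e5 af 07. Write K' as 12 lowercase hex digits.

Key hex bytes e5 af 07 is 3 bytes ≤ B = 6; zero-pad to 6 bytes: K' = e5 af 07 00 00 00.

e5af07000000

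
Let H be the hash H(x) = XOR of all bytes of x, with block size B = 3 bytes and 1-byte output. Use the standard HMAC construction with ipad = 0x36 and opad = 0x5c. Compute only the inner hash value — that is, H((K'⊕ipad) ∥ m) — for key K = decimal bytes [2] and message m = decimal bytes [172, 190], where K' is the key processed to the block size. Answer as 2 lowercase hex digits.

Key decimal bytes [2] = 02 is 1 byte ≤ B = 3; zero-pad to 3 bytes: K' = 02 00 00.
K' ⊕ ipad = 34 36 36.
Inner input = 34 36 36 ∥ ac be.
Inner hash: XOR 34⊕36⊕36⊕ac⊕be = 26.

26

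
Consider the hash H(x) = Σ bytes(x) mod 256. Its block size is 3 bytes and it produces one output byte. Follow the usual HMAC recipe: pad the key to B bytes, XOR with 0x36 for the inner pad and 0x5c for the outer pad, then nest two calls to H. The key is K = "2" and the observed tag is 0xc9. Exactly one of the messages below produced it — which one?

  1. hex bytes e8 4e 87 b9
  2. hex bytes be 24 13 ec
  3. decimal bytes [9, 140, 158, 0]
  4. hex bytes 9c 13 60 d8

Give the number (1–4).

Key "2" = 32 is 1 byte ≤ B = 3; zero-pad to 3 bytes: K' = 32 00 00.
K' ⊕ ipad = 04 36 36; K' ⊕ opad = 6e 5c 5c.
m1: inner = H(04 36 36 e8 4e 87 b9) = e6; tag = H(6e 5c 5c e6) = 0c
m2: inner = H(04 36 36 be 24 13 ec) = 51; tag = H(6e 5c 5c 51) = 77
m3: inner = H(04 36 36 09 8c 9e 00) = a3; tag = H(6e 5c 5c a3) = c9 ← matches
m4: inner = H(04 36 36 9c 13 60 d8) = 57; tag = H(6e 5c 5c 57) = 7d

3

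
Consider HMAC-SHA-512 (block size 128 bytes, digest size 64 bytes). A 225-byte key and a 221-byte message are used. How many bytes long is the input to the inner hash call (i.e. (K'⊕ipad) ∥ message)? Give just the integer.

Key is 225 > 128 bytes, so it is hashed to 64 bytes then zero-padded to 128: |K'| = 128.
Inner input = (K'⊕ipad) ∥ m → 128 + 221 = 349 bytes.

349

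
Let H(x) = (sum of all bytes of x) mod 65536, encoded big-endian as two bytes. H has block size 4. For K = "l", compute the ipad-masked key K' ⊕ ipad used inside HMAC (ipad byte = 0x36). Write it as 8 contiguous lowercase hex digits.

Key "l" = 6c is 1 byte ≤ B = 4; zero-pad to 4 bytes: K' = 6c 00 00 00.
XOR each byte with 0x36: 6c⊕36=5a, 00⊕36=36, 00⊕36=36, 00⊕36=36.

5a363636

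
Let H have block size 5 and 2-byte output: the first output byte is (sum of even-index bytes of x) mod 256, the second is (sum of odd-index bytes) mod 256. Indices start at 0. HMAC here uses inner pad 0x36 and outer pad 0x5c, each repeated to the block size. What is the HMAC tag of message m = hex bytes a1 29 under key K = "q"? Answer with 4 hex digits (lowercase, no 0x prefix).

f294

Key "q" = 71 is 1 byte ≤ B = 5; zero-pad to 5 bytes: K' = 71 00 00 00 00.
K' ⊕ ipad = 47 36 36 36 36.  K' ⊕ opad = 2d 5c 5c 5c 5c.
Inner input = (K'⊕ipad) ∥ m = 47 36 36 36 36 ∥ a1 29.
Inner hash: even-index sum = 220 mod 256 = 220; odd-index sum = 269 mod 256 = 13 → dc 0d.
Outer input = (K'⊕opad) ∥ inner = 2d 5c 5c 5c 5c ∥ dc 0d.
Outer hash (tag): even-index sum = 242 mod 256 = 242; odd-index sum = 404 mod 256 = 148 → f2 94.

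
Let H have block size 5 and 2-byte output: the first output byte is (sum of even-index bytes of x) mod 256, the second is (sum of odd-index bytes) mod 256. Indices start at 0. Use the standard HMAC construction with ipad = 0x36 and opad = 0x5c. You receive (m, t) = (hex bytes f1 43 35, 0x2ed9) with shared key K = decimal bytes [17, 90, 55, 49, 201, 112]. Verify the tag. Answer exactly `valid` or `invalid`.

valid

Key decimal bytes [17, 90, 55, 49, 201, 112] = 11 5a 37 31 c9 70 is 6 bytes > B = 5, so hash it first: H(key) = 11 fb, then zero-pad to 5 bytes: K' = 11 fb 00 00 00.
K' ⊕ ipad = 27 cd 36 36 36; K' ⊕ opad = 4d a7 5c 5c 5c.
Inner hash: even-index sum = 214 mod 256 = 214; odd-index sum = 553 mod 256 = 41 → d6 29.
Outer hash (recomputed tag): even-index sum = 302 mod 256 = 46; odd-index sum = 473 mod 256 = 217 → 2e d9.
Recomputed tag = 2ed9; claimed = 2ed9 → match.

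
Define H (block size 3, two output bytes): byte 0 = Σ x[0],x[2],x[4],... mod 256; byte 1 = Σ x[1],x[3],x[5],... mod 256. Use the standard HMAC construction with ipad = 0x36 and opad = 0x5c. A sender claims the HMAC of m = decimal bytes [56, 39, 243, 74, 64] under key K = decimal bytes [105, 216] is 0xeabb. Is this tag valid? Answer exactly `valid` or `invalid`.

invalid

Key decimal bytes [105, 216] = 69 d8 is 2 bytes ≤ B = 3; zero-pad to 3 bytes: K' = 69 d8 00.
K' ⊕ ipad = 5f ee 36; K' ⊕ opad = 35 84 5c.
Inner hash: even-index sum = 262 mod 256 = 6; odd-index sum = 601 mod 256 = 89 → 06 59.
Outer hash (recomputed tag): even-index sum = 234 mod 256 = 234; odd-index sum = 138 mod 256 = 138 → ea 8a.
Recomputed tag = ea8a; claimed = eabb → mismatch.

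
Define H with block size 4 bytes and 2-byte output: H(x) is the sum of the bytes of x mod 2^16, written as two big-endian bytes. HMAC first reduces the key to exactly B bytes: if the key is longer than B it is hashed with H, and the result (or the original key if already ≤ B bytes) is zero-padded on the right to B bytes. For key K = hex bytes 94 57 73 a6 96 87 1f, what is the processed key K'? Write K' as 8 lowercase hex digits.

03400000

|K| = 7 > B = 4, so first hash the key.
H(K): sum = 148+87+115+166+150+135+31 = 832 → 03 40.
Zero-pad H(K) = 03 40 to 4 bytes: K' = 03 40 00 00.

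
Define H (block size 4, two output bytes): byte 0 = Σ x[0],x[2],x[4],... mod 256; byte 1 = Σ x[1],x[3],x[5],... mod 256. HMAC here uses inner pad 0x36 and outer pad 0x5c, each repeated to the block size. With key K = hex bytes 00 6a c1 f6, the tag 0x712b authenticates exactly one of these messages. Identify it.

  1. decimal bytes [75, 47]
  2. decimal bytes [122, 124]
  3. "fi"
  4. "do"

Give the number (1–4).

Key hex bytes 00 6a c1 f6 is exactly B = 4 bytes: K' = 00 6a c1 f6.
K' ⊕ ipad = 36 5c f7 c0; K' ⊕ opad = 5c 36 9d aa.
m1: inner = H(36 5c f7 c0 4b 2f) = 78 4b; tag = H(5c 36 9d aa 78 4b) = 712b ← matches
m2: inner = H(36 5c f7 c0 7a 7c) = a7 98; tag = H(5c 36 9d aa a7 98) = a078
m3: inner = H(36 5c f7 c0 66 69) = 93 85; tag = H(5c 36 9d aa 93 85) = 8c65
m4: inner = H(36 5c f7 c0 64 6f) = 91 8b; tag = H(5c 36 9d aa 91 8b) = 8a6b

1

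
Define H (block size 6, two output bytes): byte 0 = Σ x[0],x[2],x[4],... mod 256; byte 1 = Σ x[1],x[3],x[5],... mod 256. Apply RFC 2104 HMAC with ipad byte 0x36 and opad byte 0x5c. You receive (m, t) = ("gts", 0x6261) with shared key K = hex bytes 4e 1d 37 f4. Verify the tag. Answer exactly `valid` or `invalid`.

Key hex bytes 4e 1d 37 f4 is 4 bytes ≤ B = 6; zero-pad to 6 bytes: K' = 4e 1d 37 f4 00 00.
K' ⊕ ipad = 78 2b 01 c2 36 36; K' ⊕ opad = 12 41 6b a8 5c 5c.
Inner hash: even-index sum = 393 mod 256 = 137; odd-index sum = 407 mod 256 = 151 → 89 97.
Outer hash (recomputed tag): even-index sum = 354 mod 256 = 98; odd-index sum = 476 mod 256 = 220 → 62 dc.
Recomputed tag = 62dc; claimed = 6261 → mismatch.

invalid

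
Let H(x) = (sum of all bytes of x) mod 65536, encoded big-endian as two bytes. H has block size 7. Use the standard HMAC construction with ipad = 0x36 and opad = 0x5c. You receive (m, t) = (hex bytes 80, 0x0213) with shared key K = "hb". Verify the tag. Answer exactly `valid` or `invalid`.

Key "hb" = 68 62 is 2 bytes ≤ B = 7; zero-pad to 7 bytes: K' = 68 62 00 00 00 00 00.
K' ⊕ ipad = 5e 54 36 36 36 36 36; K' ⊕ opad = 34 3e 5c 5c 5c 5c 5c.
Inner hash: sum = 94+84+54+54+54+54+54+128 = 576 → 02 40.
Outer hash (recomputed tag): sum = 52+62+92+92+92+92+92+2+64 = 640 → 02 80.
Recomputed tag = 0280; claimed = 0213 → mismatch.

invalid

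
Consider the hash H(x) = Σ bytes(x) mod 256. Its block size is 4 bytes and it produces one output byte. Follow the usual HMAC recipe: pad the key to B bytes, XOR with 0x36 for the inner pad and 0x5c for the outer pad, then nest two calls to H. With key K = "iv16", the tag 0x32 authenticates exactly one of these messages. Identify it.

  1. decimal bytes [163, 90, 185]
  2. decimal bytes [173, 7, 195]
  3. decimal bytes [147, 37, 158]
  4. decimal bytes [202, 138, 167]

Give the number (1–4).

3

Key "iv16" = 69 76 31 36 is exactly B = 4 bytes: K' = 69 76 31 36.
K' ⊕ ipad = 5f 40 07 00; K' ⊕ opad = 35 2a 6d 6a.
m1: inner = H(5f 40 07 00 a3 5a b9) = 5c; tag = H(35 2a 6d 6a 5c) = 92
m2: inner = H(5f 40 07 00 ad 07 c3) = 1d; tag = H(35 2a 6d 6a 1d) = 53
m3: inner = H(5f 40 07 00 93 25 9e) = fc; tag = H(35 2a 6d 6a fc) = 32 ← matches
m4: inner = H(5f 40 07 00 ca 8a a7) = a1; tag = H(35 2a 6d 6a a1) = d7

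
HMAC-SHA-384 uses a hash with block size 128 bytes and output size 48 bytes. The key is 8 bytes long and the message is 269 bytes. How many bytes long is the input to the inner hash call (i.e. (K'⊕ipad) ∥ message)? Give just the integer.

Key is 8 ≤ 128 bytes, zero-padded: |K'| = 128.
Inner input = (K'⊕ipad) ∥ m → 128 + 269 = 397 bytes.

397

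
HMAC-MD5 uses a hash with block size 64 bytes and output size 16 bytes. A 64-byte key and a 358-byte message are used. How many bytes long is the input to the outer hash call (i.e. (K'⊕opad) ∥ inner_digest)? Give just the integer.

80

Key is 64 ≤ 64 bytes, zero-padded: |K'| = 64.
Outer input = (K'⊕opad) ∥ H(inner) → 64 + 16 = 80 bytes.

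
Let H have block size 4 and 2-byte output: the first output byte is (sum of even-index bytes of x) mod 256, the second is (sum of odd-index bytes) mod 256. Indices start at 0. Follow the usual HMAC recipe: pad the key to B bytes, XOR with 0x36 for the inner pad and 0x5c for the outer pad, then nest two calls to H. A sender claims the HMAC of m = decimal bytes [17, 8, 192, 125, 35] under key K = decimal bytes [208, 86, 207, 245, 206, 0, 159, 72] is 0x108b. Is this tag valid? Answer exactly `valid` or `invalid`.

Key decimal bytes [208, 86, 207, 245, 206, 0, 159, 72] = d0 56 cf f5 ce 00 9f 48 is 8 bytes > B = 4, so hash it first: H(key) = 0c 93, then zero-pad to 4 bytes: K' = 0c 93 00 00.
K' ⊕ ipad = 3a a5 36 36; K' ⊕ opad = 50 cf 5c 5c.
Inner hash: even-index sum = 356 mod 256 = 100; odd-index sum = 352 mod 256 = 96 → 64 60.
Outer hash (recomputed tag): even-index sum = 272 mod 256 = 16; odd-index sum = 395 mod 256 = 139 → 10 8b.
Recomputed tag = 108b; claimed = 108b → match.

valid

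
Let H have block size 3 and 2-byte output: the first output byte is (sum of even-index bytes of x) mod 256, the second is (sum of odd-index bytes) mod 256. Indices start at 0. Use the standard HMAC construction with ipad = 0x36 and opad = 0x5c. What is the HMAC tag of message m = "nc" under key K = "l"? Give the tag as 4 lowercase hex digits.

Key "l" = 6c is 1 byte ≤ B = 3; zero-pad to 3 bytes: K' = 6c 00 00.
K' ⊕ ipad = 5a 36 36.  K' ⊕ opad = 30 5c 5c.
Inner input = (K'⊕ipad) ∥ m = 5a 36 36 ∥ 6e 63.
Inner hash: even-index sum = 243 mod 256 = 243; odd-index sum = 164 mod 256 = 164 → f3 a4.
Outer input = (K'⊕opad) ∥ inner = 30 5c 5c ∥ f3 a4.
Outer hash (tag): even-index sum = 304 mod 256 = 48; odd-index sum = 335 mod 256 = 79 → 30 4f.

304f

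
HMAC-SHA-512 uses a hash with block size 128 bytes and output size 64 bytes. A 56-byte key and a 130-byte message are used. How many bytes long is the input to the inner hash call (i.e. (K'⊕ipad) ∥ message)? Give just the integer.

Key is 56 ≤ 128 bytes, zero-padded: |K'| = 128.
Inner input = (K'⊕ipad) ∥ m → 128 + 130 = 258 bytes.

258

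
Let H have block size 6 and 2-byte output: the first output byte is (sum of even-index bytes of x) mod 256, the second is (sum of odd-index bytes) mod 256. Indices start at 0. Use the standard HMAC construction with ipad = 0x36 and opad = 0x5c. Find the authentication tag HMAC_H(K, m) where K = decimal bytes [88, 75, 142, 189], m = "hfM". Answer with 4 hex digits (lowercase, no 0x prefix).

Key decimal bytes [88, 75, 142, 189] = 58 4b 8e bd is 4 bytes ≤ B = 6; zero-pad to 6 bytes: K' = 58 4b 8e bd 00 00.
K' ⊕ ipad = 6e 7d b8 8b 36 36.  K' ⊕ opad = 04 17 d2 e1 5c 5c.
Inner input = (K'⊕ipad) ∥ m = 6e 7d b8 8b 36 36 ∥ 68 66 4d.
Inner hash: even-index sum = 529 mod 256 = 17; odd-index sum = 420 mod 256 = 164 → 11 a4.
Outer input = (K'⊕opad) ∥ inner = 04 17 d2 e1 5c 5c ∥ 11 a4.
Outer hash (tag): even-index sum = 323 mod 256 = 67; odd-index sum = 504 mod 256 = 248 → 43 f8.

43f8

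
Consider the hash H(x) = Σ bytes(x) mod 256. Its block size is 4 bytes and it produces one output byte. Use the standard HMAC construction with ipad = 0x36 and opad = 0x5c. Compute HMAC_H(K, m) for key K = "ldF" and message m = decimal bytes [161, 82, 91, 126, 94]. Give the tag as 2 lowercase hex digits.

Key "ldF" = 6c 64 46 is 3 bytes ≤ B = 4; zero-pad to 4 bytes: K' = 6c 64 46 00.
K' ⊕ ipad = 5a 52 70 36.  K' ⊕ opad = 30 38 1a 5c.
Inner input = (K'⊕ipad) ∥ m = 5a 52 70 36 ∥ a1 52 5b 7e 5e.
Inner hash: sum = 90+82+112+54+161+82+91+126+94 = 892; mod 256 = 124 → 7c.
Outer input = (K'⊕opad) ∥ inner = 30 38 1a 5c ∥ 7c.
Outer hash (tag): sum = 48+56+26+92+124 = 346; mod 256 = 90 → 5a.

5a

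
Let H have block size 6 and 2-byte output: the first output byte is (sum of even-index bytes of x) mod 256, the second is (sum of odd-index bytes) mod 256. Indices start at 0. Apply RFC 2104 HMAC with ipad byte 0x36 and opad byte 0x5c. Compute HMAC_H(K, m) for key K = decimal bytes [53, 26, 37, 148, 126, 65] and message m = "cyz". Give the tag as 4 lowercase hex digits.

3fe9

Key decimal bytes [53, 26, 37, 148, 126, 65] = 35 1a 25 94 7e 41 is exactly B = 6 bytes: K' = 35 1a 25 94 7e 41.
K' ⊕ ipad = 03 2c 13 a2 48 77.  K' ⊕ opad = 69 46 79 c8 22 1d.
Inner input = (K'⊕ipad) ∥ m = 03 2c 13 a2 48 77 ∥ 63 79 7a.
Inner hash: even-index sum = 315 mod 256 = 59; odd-index sum = 446 mod 256 = 190 → 3b be.
Outer input = (K'⊕opad) ∥ inner = 69 46 79 c8 22 1d ∥ 3b be.
Outer hash (tag): even-index sum = 319 mod 256 = 63; odd-index sum = 489 mod 256 = 233 → 3f e9.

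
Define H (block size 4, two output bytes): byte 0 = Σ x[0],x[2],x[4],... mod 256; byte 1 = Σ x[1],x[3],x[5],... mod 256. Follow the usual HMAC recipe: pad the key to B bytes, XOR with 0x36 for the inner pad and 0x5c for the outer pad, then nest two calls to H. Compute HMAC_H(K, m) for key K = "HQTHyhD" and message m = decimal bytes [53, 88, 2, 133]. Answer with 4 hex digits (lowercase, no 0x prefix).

3d03

Key "HQTHyhD" = 48 51 54 48 79 68 44 is 7 bytes > B = 4, so hash it first: H(key) = 59 01, then zero-pad to 4 bytes: K' = 59 01 00 00.
K' ⊕ ipad = 6f 37 36 36.  K' ⊕ opad = 05 5d 5c 5c.
Inner input = (K'⊕ipad) ∥ m = 6f 37 36 36 ∥ 35 58 02 85.
Inner hash: even-index sum = 220 mod 256 = 220; odd-index sum = 330 mod 256 = 74 → dc 4a.
Outer input = (K'⊕opad) ∥ inner = 05 5d 5c 5c ∥ dc 4a.
Outer hash (tag): even-index sum = 317 mod 256 = 61; odd-index sum = 259 mod 256 = 3 → 3d 03.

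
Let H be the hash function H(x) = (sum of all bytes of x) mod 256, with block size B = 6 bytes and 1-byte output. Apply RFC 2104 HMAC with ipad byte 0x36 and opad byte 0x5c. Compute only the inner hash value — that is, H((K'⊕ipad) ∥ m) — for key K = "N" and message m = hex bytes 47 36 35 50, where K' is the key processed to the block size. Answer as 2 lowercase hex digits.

Key "N" = 4e is 1 byte ≤ B = 6; zero-pad to 6 bytes: K' = 4e 00 00 00 00 00.
K' ⊕ ipad = 78 36 36 36 36 36.
Inner input = 78 36 36 36 36 36 ∥ 47 36 35 50.
Inner hash: sum = 120+54+54+54+54+54+71+54+53+80 = 648; mod 256 = 136 → 88.

88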